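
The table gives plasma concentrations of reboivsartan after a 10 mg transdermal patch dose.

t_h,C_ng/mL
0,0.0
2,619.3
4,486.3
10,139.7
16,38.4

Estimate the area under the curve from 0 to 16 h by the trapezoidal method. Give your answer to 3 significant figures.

AUC = 4140 ng/mL·h

Trapezoidal AUC_0→16:
  [0→2]: (0.0+619.3)/2 × 2 = 619.3
  [2→4]: (619.3+486.3)/2 × 2 = 1105.6
  [4→10]: (486.3+139.7)/2 × 6 = 1878.0
  [10→16]: (139.7+38.4)/2 × 6 = 534.3
  Sum = 4137.2 ng/mL·h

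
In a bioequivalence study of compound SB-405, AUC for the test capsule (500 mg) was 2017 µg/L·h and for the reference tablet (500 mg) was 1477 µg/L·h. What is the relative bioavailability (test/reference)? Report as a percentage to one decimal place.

F_rel = (AUC_test/D_test) / (AUC_ref/D_ref)
      = (2017/500) / (1477/500)
      = 4.034 / 2.954 = 1.3656 = 136.56%

F_rel = 136.6%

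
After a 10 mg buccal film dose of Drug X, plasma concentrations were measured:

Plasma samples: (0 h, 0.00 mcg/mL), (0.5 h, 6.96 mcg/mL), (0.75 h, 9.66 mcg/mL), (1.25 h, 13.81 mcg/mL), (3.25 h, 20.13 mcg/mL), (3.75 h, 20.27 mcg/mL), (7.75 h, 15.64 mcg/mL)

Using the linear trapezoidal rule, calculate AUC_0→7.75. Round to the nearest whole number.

Trapezoidal AUC_0→7.75:
  [0→0.5]: (0.00+6.96)/2 × 0.5 = 1.74
  [0.5→0.75]: (6.96+9.66)/2 × 0.25 = 2.0775
  [0.75→1.25]: (9.66+13.81)/2 × 0.5 = 5.8675
  [1.25→3.25]: (13.81+20.13)/2 × 2 = 33.94
  [3.25→3.75]: (20.13+20.27)/2 × 0.5 = 10.1
  [3.75→7.75]: (20.27+15.64)/2 × 4 = 71.82
  Sum = 125.545 mcg/mL·h

AUC = 126 mcg/mL·h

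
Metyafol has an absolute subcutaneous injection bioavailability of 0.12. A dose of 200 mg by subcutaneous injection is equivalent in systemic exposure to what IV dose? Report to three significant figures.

D_iv = 24.0 mg

Systemic exposure from an extravascular dose = F × D_ev, so the equivalent IV dose is F × D_ev.
D_iv = F × D_ev = 0.12 × 200 = 24 mg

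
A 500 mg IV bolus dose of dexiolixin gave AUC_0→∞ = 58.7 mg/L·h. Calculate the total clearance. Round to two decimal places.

CL = 8.52 L/h

CL = Dose_iv / AUC_0→∞
   = 500 / 58.7 = 8.51789 L/h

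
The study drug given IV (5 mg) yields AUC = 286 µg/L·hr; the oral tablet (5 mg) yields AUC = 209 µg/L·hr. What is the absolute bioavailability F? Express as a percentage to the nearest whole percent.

F = (AUC_ev / D_ev) / (AUC_iv / D_iv)
  = (209/5) / (286/5)
  = 41.8 / 57.2 = 0.7308
  = 73.08%

F = 73%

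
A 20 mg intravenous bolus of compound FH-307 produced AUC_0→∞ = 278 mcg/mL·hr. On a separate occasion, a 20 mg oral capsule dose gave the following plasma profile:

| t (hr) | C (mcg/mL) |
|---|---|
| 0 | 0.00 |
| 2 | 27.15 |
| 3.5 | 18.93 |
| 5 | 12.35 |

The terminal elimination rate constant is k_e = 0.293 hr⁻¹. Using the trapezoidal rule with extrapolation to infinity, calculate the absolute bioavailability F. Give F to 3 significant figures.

Trapezoidal AUC_0→5 (oral capsule):
  [0→2]: (0.00+27.15)/2 × 2 = 27.15
  [2→3.5]: (27.15+18.93)/2 × 1.5 = 34.56
  [3.5→5]: (18.93+12.35)/2 × 1.5 = 23.46
  Sum = 85.17 mcg/mL·hr
Tail: C_last/k_e = 12.35/0.293 = 42.150
AUC_0→∞ (oral capsule) = 85.17 + 42.150 = 127.32 mcg/mL·hr
F = (AUC_ev/D_ev)/(AUC_iv/D_iv) = (127.32/20)/(278/20) = 6.366/13.9 = 0.4580

F = 0.458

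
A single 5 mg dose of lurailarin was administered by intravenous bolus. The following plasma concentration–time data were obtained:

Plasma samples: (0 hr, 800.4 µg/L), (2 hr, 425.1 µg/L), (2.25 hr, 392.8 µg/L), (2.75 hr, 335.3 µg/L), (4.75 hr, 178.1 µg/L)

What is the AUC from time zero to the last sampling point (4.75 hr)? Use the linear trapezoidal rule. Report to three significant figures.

AUC = 2020 µg/L·hr

Trapezoidal AUC_0→4.75:
  [0→2]: (800.4+425.1)/2 × 2 = 1225.5
  [2→2.25]: (425.1+392.8)/2 × 0.25 = 102.2375
  [2.25→2.75]: (392.8+335.3)/2 × 0.5 = 182.025
  [2.75→4.75]: (335.3+178.1)/2 × 2 = 513.4
  Sum = 2023.1625 µg/L·hr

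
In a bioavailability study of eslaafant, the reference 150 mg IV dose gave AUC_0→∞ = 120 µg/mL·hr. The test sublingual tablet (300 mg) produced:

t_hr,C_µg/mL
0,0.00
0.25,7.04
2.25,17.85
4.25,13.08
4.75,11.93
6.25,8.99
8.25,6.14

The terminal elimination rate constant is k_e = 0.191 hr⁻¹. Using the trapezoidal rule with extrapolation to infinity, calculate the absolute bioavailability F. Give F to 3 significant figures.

Trapezoidal AUC_0→8.25 (sublingual tablet):
  [0→0.25]: (0.00+7.04)/2 × 0.25 = 0.88
  [0.25→2.25]: (7.04+17.85)/2 × 2 = 24.89
  [2.25→4.25]: (17.85+13.08)/2 × 2 = 30.93
  [4.25→4.75]: (13.08+11.93)/2 × 0.5 = 6.2525
  [4.75→6.25]: (11.93+8.99)/2 × 1.5 = 15.69
  [6.25→8.25]: (8.99+6.14)/2 × 2 = 15.13
  Sum = 93.7725 µg/mL·hr
Tail: C_last/k_e = 6.14/0.191 = 32.147
AUC_0→∞ (sublingual tablet) = 93.7725 + 32.147 = 125.9195 µg/mL·hr
F = (AUC_ev/D_ev)/(AUC_iv/D_iv) = (125.9195/300)/(120/150) = 0.419732/0.8 = 0.5247

F = 0.525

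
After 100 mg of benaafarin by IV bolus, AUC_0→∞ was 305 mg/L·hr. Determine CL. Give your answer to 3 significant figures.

CL = 0.328 L/hr

CL = Dose_iv / AUC_0→∞
   = 100 / 305 = 0.327869 L/hr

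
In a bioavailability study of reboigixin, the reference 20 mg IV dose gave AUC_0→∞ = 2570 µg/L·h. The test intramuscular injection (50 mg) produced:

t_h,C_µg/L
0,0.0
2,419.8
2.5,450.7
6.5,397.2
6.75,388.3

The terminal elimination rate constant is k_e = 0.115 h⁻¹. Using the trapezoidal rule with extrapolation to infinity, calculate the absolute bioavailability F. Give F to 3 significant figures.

F = 0.904

Trapezoidal AUC_0→6.75 (intramuscular injection):
  [0→2]: (0.0+419.8)/2 × 2 = 419.8
  [2→2.5]: (419.8+450.7)/2 × 0.5 = 217.625
  [2.5→6.5]: (450.7+397.2)/2 × 4 = 1695.8
  [6.5→6.75]: (397.2+388.3)/2 × 0.25 = 98.1875
  Sum = 2431.4125 µg/L·h
Tail: C_last/k_e = 388.3/0.115 = 3376.522
AUC_0→∞ (intramuscular injection) = 2431.4125 + 3376.522 = 5807.9345 µg/L·h
F = (AUC_ev/D_ev)/(AUC_iv/D_iv) = (5807.9345/50)/(2570/20) = 116.15869/128.5 = 0.9040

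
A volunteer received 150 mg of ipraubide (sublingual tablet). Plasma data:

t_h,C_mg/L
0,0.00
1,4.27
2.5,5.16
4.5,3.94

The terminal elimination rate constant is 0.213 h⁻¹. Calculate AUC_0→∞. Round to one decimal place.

Trapezoidal AUC_0→4.5:
  [0→1]: (0.00+4.27)/2 × 1 = 2.135
  [1→2.5]: (4.27+5.16)/2 × 1.5 = 7.0725
  [2.5→4.5]: (5.16+3.94)/2 × 2 = 9.1
  Sum = 18.3075 mg/L·h
Extrapolated tail: C_last / k_e = 3.94 / 0.213 = 18.498
AUC_0→∞ = 18.3075 + 18.498 = 36.8055 mg/L·h

AUC = 36.8 mg/L·h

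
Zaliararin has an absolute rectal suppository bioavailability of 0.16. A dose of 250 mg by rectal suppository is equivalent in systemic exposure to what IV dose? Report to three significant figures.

D_iv = 40.0 mg

Systemic exposure from an extravascular dose = F × D_ev, so the equivalent IV dose is F × D_ev.
D_iv = F × D_ev = 0.16 × 250 = 40 mg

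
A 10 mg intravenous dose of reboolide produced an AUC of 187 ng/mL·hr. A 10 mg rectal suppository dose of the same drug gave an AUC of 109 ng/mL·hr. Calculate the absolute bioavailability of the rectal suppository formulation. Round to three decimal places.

F = 0.583

F = (AUC_ev / D_ev) / (AUC_iv / D_iv)
  = (109/10) / (187/10)
  = 10.9 / 18.7 = 0.5829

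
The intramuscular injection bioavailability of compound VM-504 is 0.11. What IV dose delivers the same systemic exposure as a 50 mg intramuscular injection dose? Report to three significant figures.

D_iv = 5.50 mg

Systemic exposure from an extravascular dose = F × D_ev, so the equivalent IV dose is F × D_ev.
D_iv = F × D_ev = 0.11 × 50 = 5.5 mg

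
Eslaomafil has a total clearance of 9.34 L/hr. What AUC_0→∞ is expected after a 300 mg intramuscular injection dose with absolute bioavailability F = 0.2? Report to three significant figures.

AUC = 6.42 mg/L·hr

AUC_0→∞ = F × Dose / CL
        = 0.2 × 300 / 9.34 = 6.42398 mg/L·hr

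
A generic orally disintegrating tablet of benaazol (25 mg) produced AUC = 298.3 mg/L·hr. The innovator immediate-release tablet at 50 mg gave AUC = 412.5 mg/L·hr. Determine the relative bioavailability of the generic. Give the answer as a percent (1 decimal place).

F_rel = (AUC_test/D_test) / (AUC_ref/D_ref)
      = (298.3/25) / (412.5/50)
      = 11.932 / 8.25 = 1.4463 = 144.63%

F_rel = 144.6%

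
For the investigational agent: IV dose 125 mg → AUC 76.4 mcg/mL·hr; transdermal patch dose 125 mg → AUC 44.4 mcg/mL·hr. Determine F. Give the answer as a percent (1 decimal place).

F = 58.1%

F = (AUC_ev / D_ev) / (AUC_iv / D_iv)
  = (44.4/125) / (76.4/125)
  = 0.3552 / 0.6112 = 0.5812
  = 58.12%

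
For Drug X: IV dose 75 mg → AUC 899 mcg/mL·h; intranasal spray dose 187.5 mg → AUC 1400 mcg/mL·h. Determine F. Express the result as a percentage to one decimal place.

F = 62.3%

F = (AUC_ev / D_ev) / (AUC_iv / D_iv)
  = (1400/187.5) / (899/75)
  = 7.46667 / 11.9867 = 0.6229
  = 62.29%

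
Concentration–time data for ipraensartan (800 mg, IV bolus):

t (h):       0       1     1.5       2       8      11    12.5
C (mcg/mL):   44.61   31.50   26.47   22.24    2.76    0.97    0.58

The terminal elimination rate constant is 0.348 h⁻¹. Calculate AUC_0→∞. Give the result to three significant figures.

AUC = 148 mcg/mL·h

Trapezoidal AUC_0→12.5:
  [0→1]: (44.61+31.50)/2 × 1 = 38.055
  [1→1.5]: (31.50+26.47)/2 × 0.5 = 14.4925
  [1.5→2]: (26.47+22.24)/2 × 0.5 = 12.1775
  [2→8]: (22.24+2.76)/2 × 6 = 75.0
  [8→11]: (2.76+0.97)/2 × 3 = 5.595
  [11→12.5]: (0.97+0.58)/2 × 1.5 = 1.1625
  Sum = 146.4825 mcg/mL·h
Extrapolated tail: C_last / k_e = 0.58 / 0.348 = 1.667
AUC_0→∞ = 146.4825 + 1.667 = 148.1495 mcg/mL·h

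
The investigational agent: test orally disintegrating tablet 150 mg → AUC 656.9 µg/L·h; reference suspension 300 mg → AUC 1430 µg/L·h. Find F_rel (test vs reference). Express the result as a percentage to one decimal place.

F_rel = (AUC_test/D_test) / (AUC_ref/D_ref)
      = (656.9/150) / (1430/300)
      = 4.37933 / 4.76667 = 0.9187 = 91.87%

F_rel = 91.9%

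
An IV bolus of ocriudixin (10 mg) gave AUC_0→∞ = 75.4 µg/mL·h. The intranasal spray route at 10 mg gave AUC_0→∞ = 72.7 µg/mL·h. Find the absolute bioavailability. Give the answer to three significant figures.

F = (AUC_ev / D_ev) / (AUC_iv / D_iv)
  = (72.7/10) / (75.4/10)
  = 7.27 / 7.54 = 0.9642

F = 0.964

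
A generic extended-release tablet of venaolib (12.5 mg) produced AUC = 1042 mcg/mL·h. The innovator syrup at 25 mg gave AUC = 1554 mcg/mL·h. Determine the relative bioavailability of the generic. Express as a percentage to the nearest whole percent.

F_rel = 134%

F_rel = (AUC_test/D_test) / (AUC_ref/D_ref)
      = (1042/12.5) / (1554/25)
      = 83.36 / 62.16 = 1.3411 = 134.11%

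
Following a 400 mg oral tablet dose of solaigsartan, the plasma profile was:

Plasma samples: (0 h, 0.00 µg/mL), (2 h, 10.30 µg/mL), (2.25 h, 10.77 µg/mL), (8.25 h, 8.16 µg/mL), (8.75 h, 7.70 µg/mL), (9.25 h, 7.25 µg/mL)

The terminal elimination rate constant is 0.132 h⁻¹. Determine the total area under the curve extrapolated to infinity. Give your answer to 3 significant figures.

AUC = 132 µg/mL·h

Trapezoidal AUC_0→9.25:
  [0→2]: (0.00+10.30)/2 × 2 = 10.3
  [2→2.25]: (10.30+10.77)/2 × 0.25 = 2.63375
  [2.25→8.25]: (10.77+8.16)/2 × 6 = 56.79
  [8.25→8.75]: (8.16+7.70)/2 × 0.5 = 3.965
  [8.75→9.25]: (7.70+7.25)/2 × 0.5 = 3.7375
  Sum = 77.42625 µg/mL·h
Extrapolated tail: C_last / k_e = 7.25 / 0.132 = 54.924
AUC_0→∞ = 77.42625 + 54.924 = 132.35025 µg/mL·h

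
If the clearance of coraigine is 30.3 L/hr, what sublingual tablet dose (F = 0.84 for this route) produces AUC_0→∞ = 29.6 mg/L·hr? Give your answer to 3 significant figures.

Dose = CL × AUC_0→∞ / F
     = 30.3 × 29.6 / 0.84 = 1067.71 mg

Dose = 1070 mg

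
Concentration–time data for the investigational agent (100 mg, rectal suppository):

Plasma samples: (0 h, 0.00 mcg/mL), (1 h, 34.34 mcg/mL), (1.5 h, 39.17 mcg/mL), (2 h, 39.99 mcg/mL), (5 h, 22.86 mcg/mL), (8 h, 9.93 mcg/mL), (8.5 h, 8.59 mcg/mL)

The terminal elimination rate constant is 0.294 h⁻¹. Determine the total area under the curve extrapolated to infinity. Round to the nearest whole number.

AUC = 233 mcg/mL·h

Trapezoidal AUC_0→8.5:
  [0→1]: (0.00+34.34)/2 × 1 = 17.17
  [1→1.5]: (34.34+39.17)/2 × 0.5 = 18.3775
  [1.5→2]: (39.17+39.99)/2 × 0.5 = 19.79
  [2→5]: (39.99+22.86)/2 × 3 = 94.275
  [5→8]: (22.86+9.93)/2 × 3 = 49.185
  [8→8.5]: (9.93+8.59)/2 × 0.5 = 4.63
  Sum = 203.4275 mcg/mL·h
Extrapolated tail: C_last / k_e = 8.59 / 0.294 = 29.218
AUC_0→∞ = 203.4275 + 29.218 = 232.6455 mcg/mL·h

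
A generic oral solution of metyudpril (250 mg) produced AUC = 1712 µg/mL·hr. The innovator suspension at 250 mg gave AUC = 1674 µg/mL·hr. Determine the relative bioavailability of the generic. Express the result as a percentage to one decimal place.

F_rel = (AUC_test/D_test) / (AUC_ref/D_ref)
      = (1712/250) / (1674/250)
      = 6.848 / 6.696 = 1.0227 = 102.27%

F_rel = 102.3%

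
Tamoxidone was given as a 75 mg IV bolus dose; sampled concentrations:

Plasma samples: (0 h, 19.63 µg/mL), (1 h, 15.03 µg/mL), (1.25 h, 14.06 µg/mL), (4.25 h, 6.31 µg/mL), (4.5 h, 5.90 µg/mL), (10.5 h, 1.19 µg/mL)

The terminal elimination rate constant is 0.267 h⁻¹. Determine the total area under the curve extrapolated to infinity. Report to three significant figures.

Trapezoidal AUC_0→10.5:
  [0→1]: (19.63+15.03)/2 × 1 = 17.33
  [1→1.25]: (15.03+14.06)/2 × 0.25 = 3.63625
  [1.25→4.25]: (14.06+6.31)/2 × 3 = 30.555
  [4.25→4.5]: (6.31+5.90)/2 × 0.25 = 1.52625
  [4.5→10.5]: (5.90+1.19)/2 × 6 = 21.27
  Sum = 74.3175 µg/mL·h
Extrapolated tail: C_last / k_e = 1.19 / 0.267 = 4.457
AUC_0→∞ = 74.3175 + 4.457 = 78.7745 µg/mL·h

AUC = 78.8 µg/mL·h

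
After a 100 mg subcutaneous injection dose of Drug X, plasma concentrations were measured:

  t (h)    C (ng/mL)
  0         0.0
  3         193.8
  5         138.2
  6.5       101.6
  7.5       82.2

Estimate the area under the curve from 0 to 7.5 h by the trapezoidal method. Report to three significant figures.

Trapezoidal AUC_0→7.5:
  [0→3]: (0.0+193.8)/2 × 3 = 290.7
  [3→5]: (193.8+138.2)/2 × 2 = 332.0
  [5→6.5]: (138.2+101.6)/2 × 1.5 = 179.85
  [6.5→7.5]: (101.6+82.2)/2 × 1 = 91.9
  Sum = 894.45 ng/mL·h

AUC = 894 ng/mL·h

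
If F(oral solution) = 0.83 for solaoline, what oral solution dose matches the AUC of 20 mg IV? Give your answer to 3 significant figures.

D_oral = 24.1 mg

For equal systemic exposure: F × D_ev = D_iv
D_ev = D_iv / F = 20 / 0.83 = 24.0964 mg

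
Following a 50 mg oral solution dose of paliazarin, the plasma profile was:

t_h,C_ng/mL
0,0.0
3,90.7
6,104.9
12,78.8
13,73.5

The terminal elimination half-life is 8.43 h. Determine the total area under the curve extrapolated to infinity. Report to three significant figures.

AUC = 1950 ng/mL·h

Trapezoidal AUC_0→13:
  [0→3]: (0.0+90.7)/2 × 3 = 136.05
  [3→6]: (90.7+104.9)/2 × 3 = 293.4
  [6→12]: (104.9+78.8)/2 × 6 = 551.1
  [12→13]: (78.8+73.5)/2 × 1 = 76.15
  Sum = 1056.7 ng/mL·h
k_e = ln2 / t½ = 0.693147 / 8.43 = 0.0822 h^-1
Extrapolated tail: C_last / k_e = 73.5 / 0.0822 = 894.161
AUC_0→∞ = 1056.7 + 894.161 = 1950.861 ng/mL·h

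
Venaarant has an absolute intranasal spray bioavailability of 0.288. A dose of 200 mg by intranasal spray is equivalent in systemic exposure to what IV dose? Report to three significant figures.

D_iv = 57.6 mg

Systemic exposure from an extravascular dose = F × D_ev, so the equivalent IV dose is F × D_ev.
D_iv = F × D_ev = 0.288 × 200 = 57.6 mg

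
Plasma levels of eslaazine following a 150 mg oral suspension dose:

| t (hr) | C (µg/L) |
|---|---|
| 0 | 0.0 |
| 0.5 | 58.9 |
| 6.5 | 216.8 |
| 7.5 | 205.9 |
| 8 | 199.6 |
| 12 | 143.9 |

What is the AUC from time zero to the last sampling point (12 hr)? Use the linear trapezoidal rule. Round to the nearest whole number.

AUC = 1842 µg/L·hr

Trapezoidal AUC_0→12:
  [0→0.5]: (0.0+58.9)/2 × 0.5 = 14.725
  [0.5→6.5]: (58.9+216.8)/2 × 6 = 827.1
  [6.5→7.5]: (216.8+205.9)/2 × 1 = 211.35
  [7.5→8]: (205.9+199.6)/2 × 0.5 = 101.375
  [8→12]: (199.6+143.9)/2 × 4 = 687.0
  Sum = 1841.55 µg/L·hr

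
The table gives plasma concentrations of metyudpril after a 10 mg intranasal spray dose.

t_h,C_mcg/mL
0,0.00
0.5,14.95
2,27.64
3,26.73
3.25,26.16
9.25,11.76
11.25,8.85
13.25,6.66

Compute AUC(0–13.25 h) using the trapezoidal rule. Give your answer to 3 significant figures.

Trapezoidal AUC_0→13.25:
  [0→0.5]: (0.00+14.95)/2 × 0.5 = 3.7375
  [0.5→2]: (14.95+27.64)/2 × 1.5 = 31.9425
  [2→3]: (27.64+26.73)/2 × 1 = 27.185
  [3→3.25]: (26.73+26.16)/2 × 0.25 = 6.61125
  [3.25→9.25]: (26.16+11.76)/2 × 6 = 113.76
  [9.25→11.25]: (11.76+8.85)/2 × 2 = 20.61
  [11.25→13.25]: (8.85+6.66)/2 × 2 = 15.51
  Sum = 219.35625 mcg/mL·h

AUC = 219 mcg/mL·h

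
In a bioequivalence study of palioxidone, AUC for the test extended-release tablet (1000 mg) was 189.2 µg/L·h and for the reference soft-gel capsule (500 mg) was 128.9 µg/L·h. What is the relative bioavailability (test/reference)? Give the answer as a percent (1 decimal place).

F_rel = 73.4%

F_rel = (AUC_test/D_test) / (AUC_ref/D_ref)
      = (189.2/1000) / (128.9/500)
      = 0.1892 / 0.2578 = 0.7339 = 73.39%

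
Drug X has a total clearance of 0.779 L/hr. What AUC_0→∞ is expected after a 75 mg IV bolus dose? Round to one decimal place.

AUC_0→∞ = Dose_iv / CL
        = 75 / 0.779 = 96.2773 mg/L·hr

AUC = 96.3 mg/L·hr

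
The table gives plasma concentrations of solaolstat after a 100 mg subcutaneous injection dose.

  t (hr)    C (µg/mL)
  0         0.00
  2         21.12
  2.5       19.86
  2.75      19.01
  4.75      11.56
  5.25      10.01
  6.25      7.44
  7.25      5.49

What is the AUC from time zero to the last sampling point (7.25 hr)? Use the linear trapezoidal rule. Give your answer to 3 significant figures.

Trapezoidal AUC_0→7.25:
  [0→2]: (0.00+21.12)/2 × 2 = 21.12
  [2→2.5]: (21.12+19.86)/2 × 0.5 = 10.245
  [2.5→2.75]: (19.86+19.01)/2 × 0.25 = 4.85875
  [2.75→4.75]: (19.01+11.56)/2 × 2 = 30.57
  [4.75→5.25]: (11.56+10.01)/2 × 0.5 = 5.3925
  [5.25→6.25]: (10.01+7.44)/2 × 1 = 8.725
  [6.25→7.25]: (7.44+5.49)/2 × 1 = 6.465
  Sum = 87.37625 µg/mL·hr

AUC = 87.4 µg/mL·hr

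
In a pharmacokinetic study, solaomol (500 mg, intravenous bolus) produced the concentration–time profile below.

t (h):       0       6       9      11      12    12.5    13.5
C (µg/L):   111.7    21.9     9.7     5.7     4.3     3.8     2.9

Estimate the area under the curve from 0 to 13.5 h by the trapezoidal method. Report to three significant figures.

AUC = 474 µg/L·h

Trapezoidal AUC_0→13.5:
  [0→6]: (111.7+21.9)/2 × 6 = 400.8
  [6→9]: (21.9+9.7)/2 × 3 = 47.4
  [9→11]: (9.7+5.7)/2 × 2 = 15.4
  [11→12]: (5.7+4.3)/2 × 1 = 5.0
  [12→12.5]: (4.3+3.8)/2 × 0.5 = 2.025
  [12.5→13.5]: (3.8+2.9)/2 × 1 = 3.35
  Sum = 473.975 µg/L·h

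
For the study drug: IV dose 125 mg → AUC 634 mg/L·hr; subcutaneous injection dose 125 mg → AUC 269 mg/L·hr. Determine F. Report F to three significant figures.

F = (AUC_ev / D_ev) / (AUC_iv / D_iv)
  = (269/125) / (634/125)
  = 2.152 / 5.072 = 0.4243

F = 0.424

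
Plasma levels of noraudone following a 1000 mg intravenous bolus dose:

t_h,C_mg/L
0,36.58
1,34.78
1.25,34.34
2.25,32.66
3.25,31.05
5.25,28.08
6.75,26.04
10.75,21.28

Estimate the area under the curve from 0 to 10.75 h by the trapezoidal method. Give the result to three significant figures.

Trapezoidal AUC_0→10.75:
  [0→1]: (36.58+34.78)/2 × 1 = 35.68
  [1→1.25]: (34.78+34.34)/2 × 0.25 = 8.64
  [1.25→2.25]: (34.34+32.66)/2 × 1 = 33.5
  [2.25→3.25]: (32.66+31.05)/2 × 1 = 31.855
  [3.25→5.25]: (31.05+28.08)/2 × 2 = 59.13
  [5.25→6.75]: (28.08+26.04)/2 × 1.5 = 40.59
  [6.75→10.75]: (26.04+21.28)/2 × 4 = 94.64
  Sum = 304.035 mg/L·h

AUC = 304 mg/L·h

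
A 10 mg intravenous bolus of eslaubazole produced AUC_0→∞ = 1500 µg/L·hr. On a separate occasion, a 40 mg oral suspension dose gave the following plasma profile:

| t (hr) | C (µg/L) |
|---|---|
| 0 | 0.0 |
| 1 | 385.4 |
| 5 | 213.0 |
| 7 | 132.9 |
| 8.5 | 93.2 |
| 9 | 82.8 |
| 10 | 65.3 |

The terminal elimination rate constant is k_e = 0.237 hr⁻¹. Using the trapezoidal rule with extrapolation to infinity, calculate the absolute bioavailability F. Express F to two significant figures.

Trapezoidal AUC_0→10 (oral suspension):
  [0→1]: (0.0+385.4)/2 × 1 = 192.7
  [1→5]: (385.4+213.0)/2 × 4 = 1196.8
  [5→7]: (213.0+132.9)/2 × 2 = 345.9
  [7→8.5]: (132.9+93.2)/2 × 1.5 = 169.575
  [8.5→9]: (93.2+82.8)/2 × 0.5 = 44.0
  [9→10]: (82.8+65.3)/2 × 1 = 74.05
  Sum = 2023.025 µg/L·hr
Tail: C_last/k_e = 65.3/0.237 = 275.527
AUC_0→∞ (oral suspension) = 2023.025 + 275.527 = 2298.552 µg/L·hr
F = (AUC_ev/D_ev)/(AUC_iv/D_iv) = (2298.552/40)/(1500/10) = 57.4638/150 = 0.3831

F = 0.38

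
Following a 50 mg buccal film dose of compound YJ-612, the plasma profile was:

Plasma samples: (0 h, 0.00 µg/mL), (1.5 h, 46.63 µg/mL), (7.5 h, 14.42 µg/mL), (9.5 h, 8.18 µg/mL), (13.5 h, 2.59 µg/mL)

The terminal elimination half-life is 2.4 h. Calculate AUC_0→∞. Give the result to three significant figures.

Trapezoidal AUC_0→13.5:
  [0→1.5]: (0.00+46.63)/2 × 1.5 = 34.9725
  [1.5→7.5]: (46.63+14.42)/2 × 6 = 183.15
  [7.5→9.5]: (14.42+8.18)/2 × 2 = 22.6
  [9.5→13.5]: (8.18+2.59)/2 × 4 = 21.54
  Sum = 262.2625 µg/mL·h
k_e = ln2 / t½ = 0.693147 / 2.4 = 0.2888 h^-1
Extrapolated tail: C_last / k_e = 2.59 / 0.2888 = 8.968
AUC_0→∞ = 262.2625 + 8.968 = 271.2305 µg/mL·h

AUC = 271 µg/mL·h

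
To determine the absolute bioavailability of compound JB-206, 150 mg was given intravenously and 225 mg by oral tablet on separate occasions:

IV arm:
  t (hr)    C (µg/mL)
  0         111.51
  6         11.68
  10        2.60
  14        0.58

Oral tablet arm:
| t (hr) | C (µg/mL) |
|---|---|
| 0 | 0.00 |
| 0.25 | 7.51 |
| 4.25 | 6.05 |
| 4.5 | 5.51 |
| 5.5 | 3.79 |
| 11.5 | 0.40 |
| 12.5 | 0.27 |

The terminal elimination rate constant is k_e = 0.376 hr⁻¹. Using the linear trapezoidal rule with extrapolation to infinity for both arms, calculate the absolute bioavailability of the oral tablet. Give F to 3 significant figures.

Trapezoidal AUC_0→14 (IV):
  [0→6]: (111.51+11.68)/2 × 6 = 369.57
  [6→10]: (11.68+2.60)/2 × 4 = 28.56
  [10→14]: (2.60+0.58)/2 × 4 = 6.36
  Sum = 404.49 µg/mL·hr
IV tail: 0.58/0.376 = 1.543; AUC_iv,0→∞ = 404.49 + 1.543 = 406.033 µg/mL·hr
Trapezoidal AUC_0→12.5 (oral tablet):
  [0→0.25]: (0.00+7.51)/2 × 0.25 = 0.93875
  [0.25→4.25]: (7.51+6.05)/2 × 4 = 27.12
  [4.25→4.5]: (6.05+5.51)/2 × 0.25 = 1.445
  [4.5→5.5]: (5.51+3.79)/2 × 1 = 4.65
  [5.5→11.5]: (3.79+0.40)/2 × 6 = 12.57
  [11.5→12.5]: (0.40+0.27)/2 × 1 = 0.335
  Sum = 47.05875 µg/mL·hr
oral tablet tail: 0.27/0.376 = 0.718; AUC_ev,0→∞ = 47.05875 + 0.718 = 47.77675 µg/mL·hr
F = (AUC_ev/D_ev)/(AUC_iv/D_iv) = (47.77675/225)/(406.033/150) = 0.212341/2.70689 = 0.0784

F = 0.0784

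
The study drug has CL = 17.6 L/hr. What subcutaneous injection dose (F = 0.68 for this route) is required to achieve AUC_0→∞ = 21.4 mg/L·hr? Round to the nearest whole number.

Dose = CL × AUC_0→∞ / F
     = 17.6 × 21.4 / 0.68 = 553.882 mg

Dose = 554 mg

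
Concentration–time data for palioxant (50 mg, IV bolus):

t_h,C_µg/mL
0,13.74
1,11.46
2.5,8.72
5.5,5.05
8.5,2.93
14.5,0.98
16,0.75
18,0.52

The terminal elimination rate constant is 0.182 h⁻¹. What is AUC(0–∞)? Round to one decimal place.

AUC = 77.5 µg/mL·h

Trapezoidal AUC_0→18:
  [0→1]: (13.74+11.46)/2 × 1 = 12.6
  [1→2.5]: (11.46+8.72)/2 × 1.5 = 15.135
  [2.5→5.5]: (8.72+5.05)/2 × 3 = 20.655
  [5.5→8.5]: (5.05+2.93)/2 × 3 = 11.97
  [8.5→14.5]: (2.93+0.98)/2 × 6 = 11.73
  [14.5→16]: (0.98+0.75)/2 × 1.5 = 1.2975
  [16→18]: (0.75+0.52)/2 × 2 = 1.27
  Sum = 74.6575 µg/mL·h
Extrapolated tail: C_last / k_e = 0.52 / 0.182 = 2.857
AUC_0→∞ = 74.6575 + 2.857 = 77.5145 µg/mL·h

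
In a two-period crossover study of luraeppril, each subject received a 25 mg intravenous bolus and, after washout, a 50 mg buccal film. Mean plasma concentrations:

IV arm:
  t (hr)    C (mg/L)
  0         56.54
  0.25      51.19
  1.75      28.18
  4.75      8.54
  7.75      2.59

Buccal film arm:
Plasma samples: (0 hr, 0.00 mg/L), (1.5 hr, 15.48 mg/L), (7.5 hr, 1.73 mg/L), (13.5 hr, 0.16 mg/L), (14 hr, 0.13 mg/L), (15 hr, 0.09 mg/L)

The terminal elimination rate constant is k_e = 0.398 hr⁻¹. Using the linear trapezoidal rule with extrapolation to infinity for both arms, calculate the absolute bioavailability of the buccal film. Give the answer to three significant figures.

F = 0.229

Trapezoidal AUC_0→7.75 (IV):
  [0→0.25]: (56.54+51.19)/2 × 0.25 = 13.46625
  [0.25→1.75]: (51.19+28.18)/2 × 1.5 = 59.5275
  [1.75→4.75]: (28.18+8.54)/2 × 3 = 55.08
  [4.75→7.75]: (8.54+2.59)/2 × 3 = 16.695
  Sum = 144.76875 mg/L·hr
IV tail: 2.59/0.398 = 6.508; AUC_iv,0→∞ = 144.76875 + 6.508 = 151.27675 mg/L·hr
Trapezoidal AUC_0→15 (buccal film):
  [0→1.5]: (0.00+15.48)/2 × 1.5 = 11.61
  [1.5→7.5]: (15.48+1.73)/2 × 6 = 51.63
  [7.5→13.5]: (1.73+0.16)/2 × 6 = 5.67
  [13.5→14]: (0.16+0.13)/2 × 0.5 = 0.0725
  [14→15]: (0.13+0.09)/2 × 1 = 0.11
  Sum = 69.0925 mg/L·hr
buccal film tail: 0.09/0.398 = 0.226; AUC_ev,0→∞ = 69.0925 + 0.226 = 69.3185 mg/L·hr
F = (AUC_ev/D_ev)/(AUC_iv/D_iv) = (69.3185/50)/(151.27675/25) = 1.38637/6.05107 = 0.2291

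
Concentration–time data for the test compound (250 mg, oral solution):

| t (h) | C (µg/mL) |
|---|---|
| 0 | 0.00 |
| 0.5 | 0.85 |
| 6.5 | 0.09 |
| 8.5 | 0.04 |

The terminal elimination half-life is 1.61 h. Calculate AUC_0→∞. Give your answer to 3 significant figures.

Trapezoidal AUC_0→8.5:
  [0→0.5]: (0.00+0.85)/2 × 0.5 = 0.2125
  [0.5→6.5]: (0.85+0.09)/2 × 6 = 2.82
  [6.5→8.5]: (0.09+0.04)/2 × 2 = 0.13
  Sum = 3.1625 µg/mL·h
k_e = ln2 / t½ = 0.693147 / 1.61 = 0.4305 h^-1
Extrapolated tail: C_last / k_e = 0.04 / 0.4305 = 0.093
AUC_0→∞ = 3.1625 + 0.093 = 3.2555 µg/mL·h

AUC = 3.26 µg/mL·h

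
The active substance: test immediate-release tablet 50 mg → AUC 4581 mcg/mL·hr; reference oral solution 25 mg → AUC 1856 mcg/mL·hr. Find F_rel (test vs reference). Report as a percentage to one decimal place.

F_rel = 123.4%

F_rel = (AUC_test/D_test) / (AUC_ref/D_ref)
      = (4581/50) / (1856/25)
      = 91.62 / 74.24 = 1.2341 = 123.41%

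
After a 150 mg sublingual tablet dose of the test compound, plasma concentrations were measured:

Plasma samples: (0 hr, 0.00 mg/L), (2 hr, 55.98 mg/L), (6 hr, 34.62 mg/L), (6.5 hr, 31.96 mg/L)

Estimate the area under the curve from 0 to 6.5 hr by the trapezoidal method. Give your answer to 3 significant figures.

Trapezoidal AUC_0→6.5:
  [0→2]: (0.00+55.98)/2 × 2 = 55.98
  [2→6]: (55.98+34.62)/2 × 4 = 181.2
  [6→6.5]: (34.62+31.96)/2 × 0.5 = 16.645
  Sum = 253.825 mg/L·hr

AUC = 254 mg/L·hr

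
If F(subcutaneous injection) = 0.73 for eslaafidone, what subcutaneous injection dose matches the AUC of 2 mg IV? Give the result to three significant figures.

D_subcutaneous = 2.74 mg

For equal systemic exposure: F × D_ev = D_iv
D_ev = D_iv / F = 2 / 0.73 = 2.73973 mg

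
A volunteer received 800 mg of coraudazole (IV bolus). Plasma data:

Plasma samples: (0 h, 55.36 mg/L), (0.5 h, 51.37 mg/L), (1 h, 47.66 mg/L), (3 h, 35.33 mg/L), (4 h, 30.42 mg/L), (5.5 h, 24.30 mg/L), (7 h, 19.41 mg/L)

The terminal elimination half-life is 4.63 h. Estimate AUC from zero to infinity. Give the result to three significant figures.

Trapezoidal AUC_0→7:
  [0→0.5]: (55.36+51.37)/2 × 0.5 = 26.6825
  [0.5→1]: (51.37+47.66)/2 × 0.5 = 24.7575
  [1→3]: (47.66+35.33)/2 × 2 = 82.99
  [3→4]: (35.33+30.42)/2 × 1 = 32.875
  [4→5.5]: (30.42+24.30)/2 × 1.5 = 41.04
  [5.5→7]: (24.30+19.41)/2 × 1.5 = 32.7825
  Sum = 241.1275 mg/L·h
k_e = ln2 / t½ = 0.693147 / 4.63 = 0.1497 h^-1
Extrapolated tail: C_last / k_e = 19.41 / 0.1497 = 129.659
AUC_0→∞ = 241.1275 + 129.659 = 370.7865 mg/L·h

AUC = 371 mg/L·h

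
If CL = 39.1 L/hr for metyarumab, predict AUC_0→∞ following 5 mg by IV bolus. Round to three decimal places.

AUC_0→∞ = Dose_iv / CL
        = 5 / 39.1 = 0.127877 mg/L·hr

AUC = 0.128 mg/L·hr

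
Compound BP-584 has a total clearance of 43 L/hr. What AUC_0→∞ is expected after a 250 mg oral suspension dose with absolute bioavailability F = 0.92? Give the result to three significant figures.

AUC = 5.35 mg/L·hr

AUC_0→∞ = F × Dose / CL
        = 0.92 × 250 / 43 = 5.34884 mg/L·hr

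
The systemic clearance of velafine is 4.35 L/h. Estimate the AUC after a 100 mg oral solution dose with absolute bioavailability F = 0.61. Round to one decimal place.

AUC_0→∞ = F × Dose / CL
        = 0.61 × 100 / 4.35 = 14.023 mg/L·h

AUC = 14.0 mg/L·h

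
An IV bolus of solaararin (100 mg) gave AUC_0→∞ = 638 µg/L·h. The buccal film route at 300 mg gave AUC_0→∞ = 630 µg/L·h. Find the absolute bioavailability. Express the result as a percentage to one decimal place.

F = (AUC_ev / D_ev) / (AUC_iv / D_iv)
  = (630/300) / (638/100)
  = 2.1 / 6.38 = 0.3292
  = 32.92%

F = 32.9%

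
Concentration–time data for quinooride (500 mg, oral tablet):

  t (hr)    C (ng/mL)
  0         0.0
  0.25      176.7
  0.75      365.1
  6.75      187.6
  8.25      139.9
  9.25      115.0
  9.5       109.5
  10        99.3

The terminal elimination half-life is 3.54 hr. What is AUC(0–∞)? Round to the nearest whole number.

AUC = 2776 ng/mL·hr

Trapezoidal AUC_0→10:
  [0→0.25]: (0.0+176.7)/2 × 0.25 = 22.0875
  [0.25→0.75]: (176.7+365.1)/2 × 0.5 = 135.45
  [0.75→6.75]: (365.1+187.6)/2 × 6 = 1658.1
  [6.75→8.25]: (187.6+139.9)/2 × 1.5 = 245.625
  [8.25→9.25]: (139.9+115.0)/2 × 1 = 127.45
  [9.25→9.5]: (115.0+109.5)/2 × 0.25 = 28.0625
  [9.5→10]: (109.5+99.3)/2 × 0.5 = 52.2
  Sum = 2268.975 ng/mL·hr
k_e = ln2 / t½ = 0.693147 / 3.54 = 0.1958 hr^-1
Extrapolated tail: C_last / k_e = 99.3 / 0.1958 = 507.150
AUC_0→∞ = 2268.975 + 507.150 = 2776.125 ng/mL·hr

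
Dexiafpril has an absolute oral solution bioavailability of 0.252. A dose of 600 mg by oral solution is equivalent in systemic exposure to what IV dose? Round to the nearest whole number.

Systemic exposure from an extravascular dose = F × D_ev, so the equivalent IV dose is F × D_ev.
D_iv = F × D_ev = 0.252 × 600 = 151.2 mg

D_iv = 151 mg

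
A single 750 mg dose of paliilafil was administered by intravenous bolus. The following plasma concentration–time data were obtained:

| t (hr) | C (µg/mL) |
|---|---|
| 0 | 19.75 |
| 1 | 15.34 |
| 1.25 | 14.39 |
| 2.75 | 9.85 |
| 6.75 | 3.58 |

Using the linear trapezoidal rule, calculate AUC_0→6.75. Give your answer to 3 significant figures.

Trapezoidal AUC_0→6.75:
  [0→1]: (19.75+15.34)/2 × 1 = 17.545
  [1→1.25]: (15.34+14.39)/2 × 0.25 = 3.71625
  [1.25→2.75]: (14.39+9.85)/2 × 1.5 = 18.18
  [2.75→6.75]: (9.85+3.58)/2 × 4 = 26.86
  Sum = 66.30125 µg/mL·hr

AUC = 66.3 µg/mL·hr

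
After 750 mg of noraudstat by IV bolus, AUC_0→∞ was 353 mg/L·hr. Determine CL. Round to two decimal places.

CL = Dose_iv / AUC_0→∞
   = 750 / 353 = 2.12465 L/hr

CL = 2.12 L/hr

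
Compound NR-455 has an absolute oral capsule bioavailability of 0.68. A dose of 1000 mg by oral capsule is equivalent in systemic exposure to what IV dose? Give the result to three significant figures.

Systemic exposure from an extravascular dose = F × D_ev, so the equivalent IV dose is F × D_ev.
D_iv = F × D_ev = 0.68 × 1000 = 680 mg

D_iv = 680 mg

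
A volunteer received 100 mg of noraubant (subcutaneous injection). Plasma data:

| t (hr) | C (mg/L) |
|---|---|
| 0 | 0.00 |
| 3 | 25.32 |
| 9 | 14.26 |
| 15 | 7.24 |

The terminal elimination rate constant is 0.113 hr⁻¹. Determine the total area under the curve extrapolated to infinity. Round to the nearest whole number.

Trapezoidal AUC_0→15:
  [0→3]: (0.00+25.32)/2 × 3 = 37.98
  [3→9]: (25.32+14.26)/2 × 6 = 118.74
  [9→15]: (14.26+7.24)/2 × 6 = 64.5
  Sum = 221.22 mg/L·hr
Extrapolated tail: C_last / k_e = 7.24 / 0.113 = 64.071
AUC_0→∞ = 221.22 + 64.071 = 285.291 mg/L·hr

AUC = 285 mg/L·hr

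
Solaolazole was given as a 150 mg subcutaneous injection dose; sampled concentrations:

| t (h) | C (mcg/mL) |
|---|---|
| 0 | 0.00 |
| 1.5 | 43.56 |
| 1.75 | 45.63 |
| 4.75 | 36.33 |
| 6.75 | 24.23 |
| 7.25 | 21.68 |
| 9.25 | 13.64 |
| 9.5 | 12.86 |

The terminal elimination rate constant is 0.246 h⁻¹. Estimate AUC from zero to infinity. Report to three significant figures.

AUC = 330 mcg/mL·h

Trapezoidal AUC_0→9.5:
  [0→1.5]: (0.00+43.56)/2 × 1.5 = 32.67
  [1.5→1.75]: (43.56+45.63)/2 × 0.25 = 11.14875
  [1.75→4.75]: (45.63+36.33)/2 × 3 = 122.94
  [4.75→6.75]: (36.33+24.23)/2 × 2 = 60.56
  [6.75→7.25]: (24.23+21.68)/2 × 0.5 = 11.4775
  [7.25→9.25]: (21.68+13.64)/2 × 2 = 35.32
  [9.25→9.5]: (13.64+12.86)/2 × 0.25 = 3.3125
  Sum = 277.42875 mcg/mL·h
Extrapolated tail: C_last / k_e = 12.86 / 0.246 = 52.276
AUC_0→∞ = 277.42875 + 52.276 = 329.70475 mcg/mL·h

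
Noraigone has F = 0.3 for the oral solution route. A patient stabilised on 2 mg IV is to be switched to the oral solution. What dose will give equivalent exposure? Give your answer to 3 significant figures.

D_oral = 6.67 mg

For equal systemic exposure: F × D_ev = D_iv
D_ev = D_iv / F = 2 / 0.3 = 6.66667 mg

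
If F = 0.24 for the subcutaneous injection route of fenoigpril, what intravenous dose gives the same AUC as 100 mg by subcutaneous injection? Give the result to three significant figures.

D_iv = 24.0 mg

Systemic exposure from an extravascular dose = F × D_ev, so the equivalent IV dose is F × D_ev.
D_iv = F × D_ev = 0.24 × 100 = 24 mg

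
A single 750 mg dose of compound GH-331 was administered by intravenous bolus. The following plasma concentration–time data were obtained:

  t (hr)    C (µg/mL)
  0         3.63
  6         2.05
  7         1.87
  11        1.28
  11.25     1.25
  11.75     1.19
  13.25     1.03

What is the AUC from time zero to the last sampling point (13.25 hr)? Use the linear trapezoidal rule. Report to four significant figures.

Trapezoidal AUC_0→13.25:
  [0→6]: (3.63+2.05)/2 × 6 = 17.04
  [6→7]: (2.05+1.87)/2 × 1 = 1.96
  [7→11]: (1.87+1.28)/2 × 4 = 6.3
  [11→11.25]: (1.28+1.25)/2 × 0.25 = 0.31625
  [11.25→11.75]: (1.25+1.19)/2 × 0.5 = 0.61
  [11.75→13.25]: (1.19+1.03)/2 × 1.5 = 1.665
  Sum = 27.89125 µg/mL·hr

AUC = 27.89 µg/mL·hr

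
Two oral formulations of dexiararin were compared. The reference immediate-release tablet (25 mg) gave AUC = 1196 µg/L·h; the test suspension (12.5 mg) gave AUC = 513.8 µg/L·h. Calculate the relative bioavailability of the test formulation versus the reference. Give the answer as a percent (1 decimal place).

F_rel = (AUC_test/D_test) / (AUC_ref/D_ref)
      = (513.8/12.5) / (1196/25)
      = 41.104 / 47.84 = 0.8592 = 85.92%

F_rel = 85.9%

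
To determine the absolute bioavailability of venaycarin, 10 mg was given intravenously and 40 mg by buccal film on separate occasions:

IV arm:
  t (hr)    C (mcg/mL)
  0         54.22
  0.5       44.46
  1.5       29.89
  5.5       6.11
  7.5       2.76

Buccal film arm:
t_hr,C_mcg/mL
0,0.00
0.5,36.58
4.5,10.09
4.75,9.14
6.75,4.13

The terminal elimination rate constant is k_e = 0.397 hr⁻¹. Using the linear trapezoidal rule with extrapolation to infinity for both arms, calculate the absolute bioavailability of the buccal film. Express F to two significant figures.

Trapezoidal AUC_0→7.5 (IV):
  [0→0.5]: (54.22+44.46)/2 × 0.5 = 24.67
  [0.5→1.5]: (44.46+29.89)/2 × 1 = 37.175
  [1.5→5.5]: (29.89+6.11)/2 × 4 = 72.0
  [5.5→7.5]: (6.11+2.76)/2 × 2 = 8.87
  Sum = 142.715 mcg/mL·hr
IV tail: 2.76/0.397 = 6.952; AUC_iv,0→∞ = 142.715 + 6.952 = 149.667 mcg/mL·hr
Trapezoidal AUC_0→6.75 (buccal film):
  [0→0.5]: (0.00+36.58)/2 × 0.5 = 9.145
  [0.5→4.5]: (36.58+10.09)/2 × 4 = 93.34
  [4.5→4.75]: (10.09+9.14)/2 × 0.25 = 2.40375
  [4.75→6.75]: (9.14+4.13)/2 × 2 = 13.27
  Sum = 118.15875 mcg/mL·hr
buccal film tail: 4.13/0.397 = 10.403; AUC_ev,0→∞ = 118.15875 + 10.403 = 128.56175 mcg/mL·hr
F = (AUC_ev/D_ev)/(AUC_iv/D_iv) = (128.56175/40)/(149.667/10) = 3.21404/14.9667 = 0.2147

F = 0.21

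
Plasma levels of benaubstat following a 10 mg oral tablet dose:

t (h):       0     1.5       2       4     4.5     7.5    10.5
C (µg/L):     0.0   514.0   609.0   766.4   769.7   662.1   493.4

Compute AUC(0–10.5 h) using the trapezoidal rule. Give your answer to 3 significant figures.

Trapezoidal AUC_0→10.5:
  [0→1.5]: (0.0+514.0)/2 × 1.5 = 385.5
  [1.5→2]: (514.0+609.0)/2 × 0.5 = 280.75
  [2→4]: (609.0+766.4)/2 × 2 = 1375.4
  [4→4.5]: (766.4+769.7)/2 × 0.5 = 384.025
  [4.5→7.5]: (769.7+662.1)/2 × 3 = 2147.7
  [7.5→10.5]: (662.1+493.4)/2 × 3 = 1733.25
  Sum = 6306.625 µg/L·h

AUC = 6310 µg/L·h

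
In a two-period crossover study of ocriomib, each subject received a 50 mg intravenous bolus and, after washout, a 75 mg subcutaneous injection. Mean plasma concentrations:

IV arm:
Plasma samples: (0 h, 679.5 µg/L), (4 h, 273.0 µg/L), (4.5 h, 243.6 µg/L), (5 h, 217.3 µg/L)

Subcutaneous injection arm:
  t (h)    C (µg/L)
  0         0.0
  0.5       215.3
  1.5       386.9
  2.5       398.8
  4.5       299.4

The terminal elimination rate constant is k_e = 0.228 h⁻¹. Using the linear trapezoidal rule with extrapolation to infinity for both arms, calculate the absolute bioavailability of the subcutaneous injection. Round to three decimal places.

Trapezoidal AUC_0→5 (IV):
  [0→4]: (679.5+273.0)/2 × 4 = 1905.0
  [4→4.5]: (273.0+243.6)/2 × 0.5 = 129.15
  [4.5→5]: (243.6+217.3)/2 × 0.5 = 115.225
  Sum = 2149.375 µg/L·h
IV tail: 217.3/0.228 = 953.070; AUC_iv,0→∞ = 2149.375 + 953.070 = 3102.445 µg/L·h
Trapezoidal AUC_0→4.5 (subcutaneous injection):
  [0→0.5]: (0.0+215.3)/2 × 0.5 = 53.825
  [0.5→1.5]: (215.3+386.9)/2 × 1 = 301.1
  [1.5→2.5]: (386.9+398.8)/2 × 1 = 392.85
  [2.5→4.5]: (398.8+299.4)/2 × 2 = 698.2
  Sum = 1445.975 µg/L·h
subcutaneous injection tail: 299.4/0.228 = 1313.158; AUC_ev,0→∞ = 1445.975 + 1313.158 = 2759.133 µg/L·h
F = (AUC_ev/D_ev)/(AUC_iv/D_iv) = (2759.133/75)/(3102.445/50) = 36.78844/62.0489 = 0.5929

F = 0.593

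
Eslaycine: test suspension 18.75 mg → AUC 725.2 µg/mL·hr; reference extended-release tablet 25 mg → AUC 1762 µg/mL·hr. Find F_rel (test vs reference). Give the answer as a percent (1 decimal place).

F_rel = 54.9%

F_rel = (AUC_test/D_test) / (AUC_ref/D_ref)
      = (725.2/18.75) / (1762/25)
      = 38.6773 / 70.48 = 0.5488 = 54.88%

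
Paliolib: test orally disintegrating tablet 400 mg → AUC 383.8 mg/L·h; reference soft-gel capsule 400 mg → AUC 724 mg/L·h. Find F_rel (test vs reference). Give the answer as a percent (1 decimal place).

F_rel = (AUC_test/D_test) / (AUC_ref/D_ref)
      = (383.8/400) / (724/400)
      = 0.9595 / 1.81 = 0.5301 = 53.01%

F_rel = 53.0%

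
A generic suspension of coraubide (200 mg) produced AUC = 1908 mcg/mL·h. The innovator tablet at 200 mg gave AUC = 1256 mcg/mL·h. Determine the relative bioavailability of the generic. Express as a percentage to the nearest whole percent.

F_rel = 152%

F_rel = (AUC_test/D_test) / (AUC_ref/D_ref)
      = (1908/200) / (1256/200)
      = 9.54 / 6.28 = 1.5191 = 151.91%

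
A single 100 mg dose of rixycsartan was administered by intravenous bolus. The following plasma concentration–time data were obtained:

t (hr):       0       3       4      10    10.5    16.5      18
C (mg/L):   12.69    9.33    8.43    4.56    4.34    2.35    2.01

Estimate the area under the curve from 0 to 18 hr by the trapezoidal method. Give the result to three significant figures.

Trapezoidal AUC_0→18:
  [0→3]: (12.69+9.33)/2 × 3 = 33.03
  [3→4]: (9.33+8.43)/2 × 1 = 8.88
  [4→10]: (8.43+4.56)/2 × 6 = 38.97
  [10→10.5]: (4.56+4.34)/2 × 0.5 = 2.225
  [10.5→16.5]: (4.34+2.35)/2 × 6 = 20.07
  [16.5→18]: (2.35+2.01)/2 × 1.5 = 3.27
  Sum = 106.445 mg/L·hr

AUC = 106 mg/L·hr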